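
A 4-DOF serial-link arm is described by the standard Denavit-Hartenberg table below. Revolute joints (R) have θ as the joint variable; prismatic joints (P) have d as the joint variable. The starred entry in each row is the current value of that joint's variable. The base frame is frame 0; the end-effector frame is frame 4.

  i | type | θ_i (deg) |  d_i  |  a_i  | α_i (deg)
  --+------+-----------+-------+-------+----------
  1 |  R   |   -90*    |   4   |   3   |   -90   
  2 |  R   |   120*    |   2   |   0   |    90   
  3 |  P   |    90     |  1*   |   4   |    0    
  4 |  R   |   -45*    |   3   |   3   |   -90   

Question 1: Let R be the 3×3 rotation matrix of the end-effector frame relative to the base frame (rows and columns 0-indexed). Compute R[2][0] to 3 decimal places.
End-effector x-axis (col 0 of R) = (0.7071,0.3536,-0.6124)
R[2][0] = -0.6124

-0.612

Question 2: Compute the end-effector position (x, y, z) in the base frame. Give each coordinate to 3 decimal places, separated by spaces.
after link 1: o_1 = (0.0000, -3.0000, 4.0000)
after link 2: o_2 = (2.0000, -3.0000, 4.0000)
after link 3: o_3 = (6.0000, -3.8660, 3.5000)
after link 4: o_4 = (8.1213, -5.4034, 0.1629)

8.121 -5.403 0.163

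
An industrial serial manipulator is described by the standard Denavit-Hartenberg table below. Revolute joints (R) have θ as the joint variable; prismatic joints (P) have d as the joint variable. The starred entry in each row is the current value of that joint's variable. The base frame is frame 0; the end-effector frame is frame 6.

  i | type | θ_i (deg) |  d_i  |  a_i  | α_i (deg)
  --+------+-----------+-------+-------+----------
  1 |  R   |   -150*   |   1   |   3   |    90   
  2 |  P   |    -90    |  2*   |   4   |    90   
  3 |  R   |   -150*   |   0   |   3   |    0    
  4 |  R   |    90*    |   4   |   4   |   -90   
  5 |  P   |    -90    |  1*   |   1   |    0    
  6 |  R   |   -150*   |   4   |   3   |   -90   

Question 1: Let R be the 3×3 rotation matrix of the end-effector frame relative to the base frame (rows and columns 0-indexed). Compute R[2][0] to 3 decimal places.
End-effector x-axis (col 0 of R) = (-0.9665,-0.0580,0.2500)
R[2][0] = 0.2500

0.250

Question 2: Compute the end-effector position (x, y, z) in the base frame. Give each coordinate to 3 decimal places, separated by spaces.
after link 1: o_1 = (-2.5981, -1.5000, 1.0000)
after link 2: o_2 = (-3.5981, 0.2321, -3.0000)
after link 3: o_3 = (-2.8481, -1.0670, -0.4019)
after link 4: o_4 = (2.3481, -2.0670, -2.4019)
after link 5: o_5 = (2.9641, -1.1340, -3.2679)
after link 6: o_6 = (-0.9354, 0.4240, -5.9821)

-0.935 0.424 -5.982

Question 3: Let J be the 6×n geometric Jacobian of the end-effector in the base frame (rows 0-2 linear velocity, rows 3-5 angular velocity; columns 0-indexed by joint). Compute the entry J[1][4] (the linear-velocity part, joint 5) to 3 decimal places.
prismatic axis z_4 = (-0.2500,0.4330,-0.8660)
J_v[:, 4] = z_4; J_ω[:, 4] = (0,0,0)
entry J[1][4] = 0.4330

0.433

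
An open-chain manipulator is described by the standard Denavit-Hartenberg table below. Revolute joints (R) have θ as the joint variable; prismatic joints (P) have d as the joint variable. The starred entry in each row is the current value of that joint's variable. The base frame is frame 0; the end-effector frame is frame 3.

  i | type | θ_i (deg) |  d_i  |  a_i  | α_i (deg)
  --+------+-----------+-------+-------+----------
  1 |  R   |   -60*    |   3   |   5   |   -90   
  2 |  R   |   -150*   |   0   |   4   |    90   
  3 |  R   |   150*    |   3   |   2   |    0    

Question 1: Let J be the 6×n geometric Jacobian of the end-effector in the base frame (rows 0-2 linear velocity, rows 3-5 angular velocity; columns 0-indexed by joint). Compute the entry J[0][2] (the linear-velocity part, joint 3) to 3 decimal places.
axis z_2 = (-0.2500,0.4330,-0.8660); lever o_n−o_2 = (0.8660,0.5000,-3.4641)
cross product → J_v[:, 2] = (-1.0670,-1.6160,-0.5000)
J_ω[:, 2] = z_2
entry J[0][2] = -1.0670

-1.067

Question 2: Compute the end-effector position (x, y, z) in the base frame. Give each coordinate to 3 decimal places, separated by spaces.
after link 1: o_1 = (2.5000, -4.3301, 3.0000)
after link 2: o_2 = (0.7679, -1.3301, 5.0000)
after link 3: o_3 = (1.6340, -0.8301, 1.5359)

1.634 -0.830 1.536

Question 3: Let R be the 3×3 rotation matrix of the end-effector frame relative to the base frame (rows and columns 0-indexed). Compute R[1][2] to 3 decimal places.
End-effector z-axis (col 2 of R) = (-0.2500,0.4330,-0.8660)
R[1][2] = 0.4330

0.433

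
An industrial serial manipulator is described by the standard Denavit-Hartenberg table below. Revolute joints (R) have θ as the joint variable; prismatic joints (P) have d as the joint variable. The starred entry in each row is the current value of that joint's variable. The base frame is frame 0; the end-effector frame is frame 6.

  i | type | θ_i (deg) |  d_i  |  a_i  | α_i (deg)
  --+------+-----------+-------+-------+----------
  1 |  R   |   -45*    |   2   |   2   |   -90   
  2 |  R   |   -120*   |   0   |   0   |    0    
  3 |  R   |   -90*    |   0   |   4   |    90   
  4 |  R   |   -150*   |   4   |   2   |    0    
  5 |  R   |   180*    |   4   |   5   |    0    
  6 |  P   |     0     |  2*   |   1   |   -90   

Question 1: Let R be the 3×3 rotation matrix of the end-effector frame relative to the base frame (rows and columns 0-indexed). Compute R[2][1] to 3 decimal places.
End-effector y-axis (col 1 of R) = (-0.3536,0.3536,0.8660)
R[2][1] = 0.8660

0.866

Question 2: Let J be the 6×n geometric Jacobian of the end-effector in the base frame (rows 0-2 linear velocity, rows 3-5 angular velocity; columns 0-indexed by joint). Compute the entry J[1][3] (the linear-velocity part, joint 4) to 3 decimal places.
1.225

axis z_3 = (0.3536,-0.3536,-0.8660); lever o_n−o_3 = (2.8284,0.0000,-10.3923)
cross product → J_v[:, 3] = (3.6742,1.2247,1.0000)
J_ω[:, 3] = z_3
entry J[1][3] = 1.2247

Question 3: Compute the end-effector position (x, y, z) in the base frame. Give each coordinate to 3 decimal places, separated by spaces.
after link 1: o_1 = (1.4142, -1.4142, 2.0000)
after link 2: o_2 = (1.4142, -1.4142, 2.0000)
after link 3: o_3 = (-1.0353, 1.0353, 0.0000)
after link 4: o_4 = (0.7325, -2.1467, -2.5981)
after link 5: o_5 = (1.2628, 0.8585, -8.2272)
after link 6: o_6 = (1.7932, 1.0353, -10.3923)

1.793 1.035 -10.392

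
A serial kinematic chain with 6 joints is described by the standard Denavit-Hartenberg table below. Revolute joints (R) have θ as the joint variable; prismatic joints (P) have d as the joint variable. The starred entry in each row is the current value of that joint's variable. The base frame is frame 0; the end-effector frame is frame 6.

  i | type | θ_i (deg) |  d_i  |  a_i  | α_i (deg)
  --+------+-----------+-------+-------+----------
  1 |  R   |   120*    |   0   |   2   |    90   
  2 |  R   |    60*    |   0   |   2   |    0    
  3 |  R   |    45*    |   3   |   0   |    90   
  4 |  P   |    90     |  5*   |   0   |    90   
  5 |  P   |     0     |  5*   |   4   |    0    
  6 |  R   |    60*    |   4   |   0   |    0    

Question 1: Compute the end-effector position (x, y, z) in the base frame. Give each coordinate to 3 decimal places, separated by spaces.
after link 1: o_1 = (-1.0000, 1.7321, 0.0000)
after link 2: o_2 = (-1.5000, 2.5981, 1.7321)
after link 3: o_3 = (1.0981, 4.0981, 1.7321)
after link 4: o_4 = (-1.3167, 8.2807, 3.0261)
after link 5: o_5 = (2.7944, 9.1599, 7.8558)
after link 6: o_6 = (3.3120, 8.2634, 11.7195)

3.312 8.263 11.719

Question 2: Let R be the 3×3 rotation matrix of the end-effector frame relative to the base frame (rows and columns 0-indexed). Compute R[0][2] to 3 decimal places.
0.129

End-effector z-axis (col 2 of R) = (0.1294,-0.2241,0.9659)
R[0][2] = 0.1294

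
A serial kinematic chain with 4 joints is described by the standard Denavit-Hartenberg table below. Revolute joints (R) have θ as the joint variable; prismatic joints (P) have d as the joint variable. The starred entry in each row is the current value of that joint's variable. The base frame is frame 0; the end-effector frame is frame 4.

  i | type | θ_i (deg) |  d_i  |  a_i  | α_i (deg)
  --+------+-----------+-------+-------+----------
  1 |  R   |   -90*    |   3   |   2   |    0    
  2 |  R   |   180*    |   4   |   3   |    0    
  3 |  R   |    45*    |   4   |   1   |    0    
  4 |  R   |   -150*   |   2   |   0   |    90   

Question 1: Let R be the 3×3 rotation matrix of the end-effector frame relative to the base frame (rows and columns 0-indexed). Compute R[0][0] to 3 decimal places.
End-effector x-axis (col 0 of R) = (0.9659,-0.2588,0.0000)
R[0][0] = 0.9659

0.966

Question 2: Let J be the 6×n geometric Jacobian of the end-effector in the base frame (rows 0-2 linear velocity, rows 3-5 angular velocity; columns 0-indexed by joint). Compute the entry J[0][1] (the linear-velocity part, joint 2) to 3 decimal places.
-3.707

axis z_1 = (0.0000,0.0000,1.0000); lever o_n−o_1 = (-0.7071,3.7071,10.0000)
cross product → J_v[:, 1] = (-3.7071,-0.7071,0.0000)
J_ω[:, 1] = z_1
entry J[0][1] = -3.7071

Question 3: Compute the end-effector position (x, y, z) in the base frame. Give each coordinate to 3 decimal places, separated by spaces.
-0.707 1.707 13.000

after link 1: o_1 = (0.0000, -2.0000, 3.0000)
after link 2: o_2 = (0.0000, 1.0000, 7.0000)
after link 3: o_3 = (-0.7071, 1.7071, 11.0000)
after link 4: o_4 = (-0.7071, 1.7071, 13.0000)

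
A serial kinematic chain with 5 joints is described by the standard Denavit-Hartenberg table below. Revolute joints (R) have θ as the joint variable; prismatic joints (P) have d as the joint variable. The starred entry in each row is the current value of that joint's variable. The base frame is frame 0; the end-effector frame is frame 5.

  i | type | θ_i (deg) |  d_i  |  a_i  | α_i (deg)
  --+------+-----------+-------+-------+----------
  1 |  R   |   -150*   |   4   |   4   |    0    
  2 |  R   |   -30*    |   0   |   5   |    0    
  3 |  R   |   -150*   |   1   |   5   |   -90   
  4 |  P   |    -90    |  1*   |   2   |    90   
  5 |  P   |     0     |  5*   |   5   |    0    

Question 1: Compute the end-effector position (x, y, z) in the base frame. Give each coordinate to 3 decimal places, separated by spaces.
after link 1: o_1 = (-3.4641, -2.0000, 4.0000)
after link 2: o_2 = (-8.4641, -2.0000, 4.0000)
after link 3: o_3 = (-4.1340, 0.5000, 5.0000)
after link 4: o_4 = (-4.6340, 1.3660, 7.0000)
after link 5: o_5 = (-8.9641, -1.1340, 12.0000)

-8.964 -1.134 12.000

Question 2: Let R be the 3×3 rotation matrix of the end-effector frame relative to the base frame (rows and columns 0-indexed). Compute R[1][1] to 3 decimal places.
End-effector y-axis (col 1 of R) = (-0.5000,0.8660,0.0000)
R[1][1] = 0.8660

0.866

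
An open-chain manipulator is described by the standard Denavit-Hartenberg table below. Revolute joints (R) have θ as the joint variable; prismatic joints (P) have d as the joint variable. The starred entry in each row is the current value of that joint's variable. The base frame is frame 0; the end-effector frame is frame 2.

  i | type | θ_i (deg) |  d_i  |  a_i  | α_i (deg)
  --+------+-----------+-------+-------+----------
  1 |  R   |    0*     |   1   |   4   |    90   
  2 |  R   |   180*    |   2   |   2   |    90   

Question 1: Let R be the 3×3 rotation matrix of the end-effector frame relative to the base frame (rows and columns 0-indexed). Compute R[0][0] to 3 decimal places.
End-effector x-axis (col 0 of R) = (-1.0000,0.0000,0.0000)
R[0][0] = -1.0000

-1.000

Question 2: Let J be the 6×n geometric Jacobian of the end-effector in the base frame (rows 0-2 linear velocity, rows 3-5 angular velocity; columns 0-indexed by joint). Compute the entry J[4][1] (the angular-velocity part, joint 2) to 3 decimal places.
-1.000

axis z_1 = (0.0000,-1.0000,0.0000); lever o_n−o_1 = (-2.0000,-2.0000,0.0000)
cross product → J_v[:, 1] = (-0.0000,-0.0000,-2.0000)
J_ω[:, 1] = z_1
entry J[4][1] = -1.0000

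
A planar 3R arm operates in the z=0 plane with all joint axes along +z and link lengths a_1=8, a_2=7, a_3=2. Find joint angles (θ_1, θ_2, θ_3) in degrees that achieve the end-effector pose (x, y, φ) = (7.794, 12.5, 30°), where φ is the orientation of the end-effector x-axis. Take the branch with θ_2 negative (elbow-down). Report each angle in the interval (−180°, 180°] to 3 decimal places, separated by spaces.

wrist centre = target − a_3·(cos φ, sin φ) = (6.0619, 11.5000)
cos θ_2 = (168.9972−8²−7²)/(2·8·7) = 0.5000; θ_2 = -60.0016° (elbow-down)
β = atan2(11.5000,6.0619) = 62.2051°; ψ = atan2(-6.0623,11.4998) = -27.7965°
θ_1 = β − ψ = 90.0016°
θ_3 = φ − θ_1 − θ_2 = -0.0000° (wrapped to (-180°,180°])

90.002 -60.002 -0.000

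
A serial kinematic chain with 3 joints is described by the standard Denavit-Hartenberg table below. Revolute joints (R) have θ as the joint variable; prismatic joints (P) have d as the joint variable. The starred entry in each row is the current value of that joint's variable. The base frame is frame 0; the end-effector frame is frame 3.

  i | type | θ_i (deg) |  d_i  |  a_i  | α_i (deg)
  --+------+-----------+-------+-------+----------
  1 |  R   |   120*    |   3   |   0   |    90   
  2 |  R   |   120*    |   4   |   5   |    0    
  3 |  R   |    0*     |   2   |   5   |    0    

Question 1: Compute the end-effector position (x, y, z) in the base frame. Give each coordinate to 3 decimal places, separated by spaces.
after link 1: o_1 = (0.0000, 0.0000, 3.0000)
after link 2: o_2 = (4.7141, -0.1651, 7.3301)
after link 3: o_3 = (7.6962, -1.3301, 11.6603)

7.696 -1.330 11.660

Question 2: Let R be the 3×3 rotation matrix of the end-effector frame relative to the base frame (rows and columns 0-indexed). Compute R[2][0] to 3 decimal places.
End-effector x-axis (col 0 of R) = (0.2500,-0.4330,0.8660)
R[2][0] = 0.8660

0.866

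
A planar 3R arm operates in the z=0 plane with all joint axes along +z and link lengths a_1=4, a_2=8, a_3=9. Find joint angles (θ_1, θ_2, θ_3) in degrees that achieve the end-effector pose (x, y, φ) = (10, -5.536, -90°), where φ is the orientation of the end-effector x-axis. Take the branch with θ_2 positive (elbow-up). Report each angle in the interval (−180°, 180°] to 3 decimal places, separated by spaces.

wrist centre = target − a_3·(cos φ, sin φ) = (10.0000, 3.4640)
cos θ_2 = (111.9993−4²−8²)/(2·4·8) = 0.5000; θ_2 = 60.0007° (elbow-up)
β = atan2(3.4640,10.0000) = 19.1061°; ψ = atan2(6.9283,7.9999) = 40.8939°
θ_1 = β − ψ = -21.7878°
θ_3 = φ − θ_1 − θ_2 = -128.2129° (wrapped to (-180°,180°])

-21.788 60.001 -128.213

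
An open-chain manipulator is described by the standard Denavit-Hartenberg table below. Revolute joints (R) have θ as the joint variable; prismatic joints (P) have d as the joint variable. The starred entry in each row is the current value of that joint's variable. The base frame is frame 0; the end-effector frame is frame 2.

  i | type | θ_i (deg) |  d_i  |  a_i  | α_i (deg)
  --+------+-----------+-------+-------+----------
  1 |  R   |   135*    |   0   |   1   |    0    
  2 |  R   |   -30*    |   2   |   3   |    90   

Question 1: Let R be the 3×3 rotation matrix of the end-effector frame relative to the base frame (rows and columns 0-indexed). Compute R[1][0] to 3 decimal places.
0.966

End-effector x-axis (col 0 of R) = (-0.2588,0.9659,0.0000)
R[1][0] = 0.9659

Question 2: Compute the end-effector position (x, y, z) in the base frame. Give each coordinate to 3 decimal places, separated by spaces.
after link 1: o_1 = (-0.7071, 0.7071, 0.0000)
after link 2: o_2 = (-1.4836, 3.6049, 2.0000)

-1.484 3.605 2.000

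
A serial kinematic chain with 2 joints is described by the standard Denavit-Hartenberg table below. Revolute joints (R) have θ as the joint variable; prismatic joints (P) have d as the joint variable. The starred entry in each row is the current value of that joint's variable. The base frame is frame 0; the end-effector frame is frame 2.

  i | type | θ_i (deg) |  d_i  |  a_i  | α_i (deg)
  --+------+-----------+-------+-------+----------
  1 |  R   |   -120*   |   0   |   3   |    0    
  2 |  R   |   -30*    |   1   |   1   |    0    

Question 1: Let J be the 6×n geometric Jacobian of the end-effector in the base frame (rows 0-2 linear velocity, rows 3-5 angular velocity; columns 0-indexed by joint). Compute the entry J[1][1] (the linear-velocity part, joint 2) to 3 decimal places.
-0.866

axis z_1 = (0.0000,0.0000,1.0000); lever o_n−o_1 = (-0.8660,-0.5000,1.0000)
cross product → J_v[:, 1] = (0.5000,-0.8660,0.0000)
J_ω[:, 1] = z_1
entry J[1][1] = -0.8660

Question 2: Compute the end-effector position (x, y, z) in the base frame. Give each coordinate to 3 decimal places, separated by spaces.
after link 1: o_1 = (-1.5000, -2.5981, 0.0000)
after link 2: o_2 = (-2.3660, -3.0981, 1.0000)

-2.366 -3.098 1.000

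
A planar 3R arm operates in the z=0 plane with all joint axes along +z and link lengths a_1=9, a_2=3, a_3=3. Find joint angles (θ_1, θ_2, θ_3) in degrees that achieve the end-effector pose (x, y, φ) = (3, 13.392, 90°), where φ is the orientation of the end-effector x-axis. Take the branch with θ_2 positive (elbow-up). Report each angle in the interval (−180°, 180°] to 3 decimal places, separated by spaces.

59.998 60.008 -30.006

wrist centre = target − a_3·(cos φ, sin φ) = (3.0000, 10.3920)
cos θ_2 = (116.9937−9²−3²)/(2·9·3) = 0.4999; θ_2 = 60.0078° (elbow-up)
β = atan2(10.3920,3.0000) = 73.8974°; ψ = atan2(2.5983,10.4996) = 13.8994°
θ_1 = β − ψ = 59.9981°
θ_3 = φ − θ_1 − θ_2 = -30.0058° (wrapped to (-180°,180°])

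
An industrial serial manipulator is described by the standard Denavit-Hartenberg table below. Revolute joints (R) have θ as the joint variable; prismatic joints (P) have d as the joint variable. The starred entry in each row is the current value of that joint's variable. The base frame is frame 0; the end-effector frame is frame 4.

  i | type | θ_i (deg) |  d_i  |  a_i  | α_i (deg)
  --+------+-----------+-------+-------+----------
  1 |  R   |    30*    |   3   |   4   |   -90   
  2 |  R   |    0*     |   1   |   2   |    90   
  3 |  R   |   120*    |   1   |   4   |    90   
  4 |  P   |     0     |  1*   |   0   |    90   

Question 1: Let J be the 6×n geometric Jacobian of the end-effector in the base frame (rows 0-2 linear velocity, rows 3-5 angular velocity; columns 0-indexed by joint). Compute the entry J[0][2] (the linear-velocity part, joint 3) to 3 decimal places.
-2.866

axis z_2 = (0.0000,0.0000,1.0000); lever o_n−o_2 = (-2.9641,2.8660,1.0000)
cross product → J_v[:, 2] = (-2.8660,-2.9641,0.0000)
J_ω[:, 2] = z_2
entry J[0][2] = -2.8660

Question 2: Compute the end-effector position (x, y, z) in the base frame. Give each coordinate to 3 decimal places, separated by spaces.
1.732 6.732 4.000

after link 1: o_1 = (3.4641, 2.0000, 3.0000)
after link 2: o_2 = (4.6962, 3.8660, 3.0000)
after link 3: o_3 = (1.2321, 5.8660, 4.0000)
after link 4: o_4 = (1.7321, 6.7321, 4.0000)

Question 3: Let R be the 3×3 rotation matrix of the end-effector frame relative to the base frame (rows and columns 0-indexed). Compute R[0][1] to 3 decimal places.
End-effector y-axis (col 1 of R) = (0.5000,0.8660,0.0000)
R[0][1] = 0.5000

0.500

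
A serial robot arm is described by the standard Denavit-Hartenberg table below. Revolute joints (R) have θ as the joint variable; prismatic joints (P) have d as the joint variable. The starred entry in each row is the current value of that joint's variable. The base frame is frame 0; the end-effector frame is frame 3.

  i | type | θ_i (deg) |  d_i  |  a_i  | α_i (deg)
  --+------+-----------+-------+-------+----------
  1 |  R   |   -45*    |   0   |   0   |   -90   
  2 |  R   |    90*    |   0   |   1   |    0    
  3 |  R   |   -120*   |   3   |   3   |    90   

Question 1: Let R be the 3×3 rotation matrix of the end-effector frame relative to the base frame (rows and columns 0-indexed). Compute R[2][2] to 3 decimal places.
End-effector z-axis (col 2 of R) = (-0.3536,0.3536,0.8660)
R[2][2] = 0.8660

0.866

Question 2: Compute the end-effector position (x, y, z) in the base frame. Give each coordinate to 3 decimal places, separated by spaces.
3.958 0.284 0.500

after link 1: o_1 = (0.0000, 0.0000, 0.0000)
after link 2: o_2 = (0.0000, 0.0000, -1.0000)
after link 3: o_3 = (3.9584, 0.2842, 0.5000)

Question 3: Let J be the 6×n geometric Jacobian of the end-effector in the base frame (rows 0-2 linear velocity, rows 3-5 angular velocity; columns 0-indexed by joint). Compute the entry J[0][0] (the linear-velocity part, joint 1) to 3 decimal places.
-0.284

axis z_0 = ẑ; lever o_n−o_0 = (3.9584,0.2842,0.5000)
cross product → J_v[:, 0] = (-0.2842,3.9584,0.0000)
J_ω[:, 0] = z_0
entry J[0][0] = -0.2842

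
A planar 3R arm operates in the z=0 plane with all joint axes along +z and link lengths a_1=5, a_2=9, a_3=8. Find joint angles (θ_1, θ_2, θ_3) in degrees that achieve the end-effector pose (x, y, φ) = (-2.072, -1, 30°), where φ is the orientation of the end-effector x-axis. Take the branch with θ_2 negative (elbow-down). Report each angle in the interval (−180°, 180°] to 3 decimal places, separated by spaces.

wrist centre = target − a_3·(cos φ, sin φ) = (-9.0002, -5.0000)
cos θ_2 = (106.0037−5²−9²)/(2·5·9) = 0.0000; θ_2 = -89.9977° (elbow-down)
β = atan2(-5.0000,-9.0002) = -150.9459°; ψ = atan2(-9.0000,5.0004) = -60.9436°
θ_1 = β − ψ = -90.0023°
θ_3 = φ − θ_1 − θ_2 = -150.0000° (wrapped to (-180°,180°])

-90.002 -89.998 -150.000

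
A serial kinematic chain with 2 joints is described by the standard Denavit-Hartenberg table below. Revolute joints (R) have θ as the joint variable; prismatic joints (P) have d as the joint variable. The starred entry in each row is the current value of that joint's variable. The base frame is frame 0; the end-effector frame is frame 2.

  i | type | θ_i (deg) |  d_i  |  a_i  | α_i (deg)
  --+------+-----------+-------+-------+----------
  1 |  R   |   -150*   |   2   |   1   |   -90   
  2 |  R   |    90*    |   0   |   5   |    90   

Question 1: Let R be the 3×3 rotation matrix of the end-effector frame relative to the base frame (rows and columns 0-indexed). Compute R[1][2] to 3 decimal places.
-0.500

End-effector z-axis (col 2 of R) = (-0.8660,-0.5000,0.0000)
R[1][2] = -0.5000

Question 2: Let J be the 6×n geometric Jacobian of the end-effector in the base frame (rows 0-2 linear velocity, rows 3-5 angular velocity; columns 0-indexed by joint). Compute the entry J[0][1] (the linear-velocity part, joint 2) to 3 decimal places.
axis z_1 = (0.5000,-0.8660,0.0000); lever o_n−o_1 = (-0.0000,-0.0000,-5.0000)
cross product → J_v[:, 1] = (4.3301,2.5000,-0.0000)
J_ω[:, 1] = z_1
entry J[0][1] = 4.3301

4.330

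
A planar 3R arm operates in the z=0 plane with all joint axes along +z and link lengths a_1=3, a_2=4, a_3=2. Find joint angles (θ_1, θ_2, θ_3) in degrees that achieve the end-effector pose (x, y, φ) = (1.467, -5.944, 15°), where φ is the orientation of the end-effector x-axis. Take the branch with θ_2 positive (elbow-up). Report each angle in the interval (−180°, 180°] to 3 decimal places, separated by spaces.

-120.005 45.006 89.999

wrist centre = target − a_3·(cos φ, sin φ) = (-0.4649, -6.4616)
cos θ_2 = (41.9689−3²−4²)/(2·3·4) = 0.7070; θ_2 = 45.0058° (elbow-up)
β = atan2(-6.4616,-0.4649) = -94.1148°; ψ = atan2(2.8287,5.8281) = 25.8898°
θ_1 = β − ψ = -120.0046°
θ_3 = φ − θ_1 − θ_2 = 89.9988° (wrapped to (-180°,180°])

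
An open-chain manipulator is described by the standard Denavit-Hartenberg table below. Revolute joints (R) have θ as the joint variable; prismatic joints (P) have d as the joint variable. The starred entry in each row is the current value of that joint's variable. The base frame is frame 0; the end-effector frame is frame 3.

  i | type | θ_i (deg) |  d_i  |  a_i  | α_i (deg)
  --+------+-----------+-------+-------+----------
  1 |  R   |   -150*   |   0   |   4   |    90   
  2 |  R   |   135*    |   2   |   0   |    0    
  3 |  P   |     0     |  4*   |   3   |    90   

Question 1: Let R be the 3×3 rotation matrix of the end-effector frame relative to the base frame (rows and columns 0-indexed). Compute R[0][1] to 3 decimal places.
End-effector y-axis (col 1 of R) = (-0.5000,0.8660,0.0000)
R[0][1] = -0.5000

-0.500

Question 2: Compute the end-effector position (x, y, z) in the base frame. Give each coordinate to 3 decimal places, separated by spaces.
after link 1: o_1 = (-3.4641, -2.0000, 0.0000)
after link 2: o_2 = (-4.4641, -0.2679, 0.0000)
after link 3: o_3 = (-4.6270, 4.2568, 2.1213)

-4.627 4.257 2.121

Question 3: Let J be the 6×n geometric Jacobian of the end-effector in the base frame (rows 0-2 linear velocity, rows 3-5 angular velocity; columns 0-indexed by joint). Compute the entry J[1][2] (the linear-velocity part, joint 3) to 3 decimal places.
0.866

prismatic axis z_2 = (-0.5000,0.8660,0.0000)
J_v[:, 2] = z_2; J_ω[:, 2] = (0,0,0)
entry J[1][2] = 0.8660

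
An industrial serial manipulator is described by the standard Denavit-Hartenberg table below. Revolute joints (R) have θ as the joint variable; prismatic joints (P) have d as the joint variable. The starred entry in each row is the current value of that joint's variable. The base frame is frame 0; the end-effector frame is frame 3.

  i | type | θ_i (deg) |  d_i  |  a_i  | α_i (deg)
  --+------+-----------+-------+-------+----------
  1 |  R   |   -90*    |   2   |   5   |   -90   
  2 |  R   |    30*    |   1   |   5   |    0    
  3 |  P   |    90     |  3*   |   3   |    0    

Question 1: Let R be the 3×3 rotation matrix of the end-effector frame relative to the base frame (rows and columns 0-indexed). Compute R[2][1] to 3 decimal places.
End-effector y-axis (col 1 of R) = (-0.0000,0.8660,0.5000)
R[2][1] = 0.5000

0.500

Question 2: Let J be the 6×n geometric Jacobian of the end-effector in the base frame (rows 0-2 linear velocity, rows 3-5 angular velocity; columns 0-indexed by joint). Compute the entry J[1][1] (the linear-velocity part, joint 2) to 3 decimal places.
5.098

axis z_1 = (1.0000,0.0000,0.0000); lever o_n−o_1 = (4.0000,-2.8301,-5.0981)
cross product → J_v[:, 1] = (-0.0000,5.0981,-2.8301)
J_ω[:, 1] = z_1
entry J[1][1] = 5.0981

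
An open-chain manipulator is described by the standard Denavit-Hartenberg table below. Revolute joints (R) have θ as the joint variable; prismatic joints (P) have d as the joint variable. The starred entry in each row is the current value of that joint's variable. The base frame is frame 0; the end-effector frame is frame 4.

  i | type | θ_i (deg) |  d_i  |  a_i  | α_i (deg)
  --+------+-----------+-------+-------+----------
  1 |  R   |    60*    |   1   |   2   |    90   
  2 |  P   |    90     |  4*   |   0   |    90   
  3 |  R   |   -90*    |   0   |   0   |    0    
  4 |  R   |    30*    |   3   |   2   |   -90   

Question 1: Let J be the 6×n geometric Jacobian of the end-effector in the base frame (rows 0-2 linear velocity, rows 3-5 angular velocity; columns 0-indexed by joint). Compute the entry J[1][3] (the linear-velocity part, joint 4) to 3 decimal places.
axis z_3 = (0.5000,0.8660,-0.0000); lever o_n−o_3 = (0.0000,3.4641,1.0000)
cross product → J_v[:, 3] = (0.8660,-0.5000,1.7321)
J_ω[:, 3] = z_3
entry J[1][3] = -0.5000

-0.500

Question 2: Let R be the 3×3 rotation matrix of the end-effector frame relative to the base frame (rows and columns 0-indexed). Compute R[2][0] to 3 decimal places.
0.500

End-effector x-axis (col 0 of R) = (-0.7500,0.4330,0.5000)
R[2][0] = 0.5000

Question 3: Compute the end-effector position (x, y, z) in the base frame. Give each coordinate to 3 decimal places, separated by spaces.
4.464 3.196 2.000

after link 1: o_1 = (1.0000, 1.7321, 1.0000)
after link 2: o_2 = (4.4641, -0.2679, 1.0000)
after link 3: o_3 = (4.4641, -0.2679, 1.0000)
after link 4: o_4 = (4.4641, 3.1962, 2.0000)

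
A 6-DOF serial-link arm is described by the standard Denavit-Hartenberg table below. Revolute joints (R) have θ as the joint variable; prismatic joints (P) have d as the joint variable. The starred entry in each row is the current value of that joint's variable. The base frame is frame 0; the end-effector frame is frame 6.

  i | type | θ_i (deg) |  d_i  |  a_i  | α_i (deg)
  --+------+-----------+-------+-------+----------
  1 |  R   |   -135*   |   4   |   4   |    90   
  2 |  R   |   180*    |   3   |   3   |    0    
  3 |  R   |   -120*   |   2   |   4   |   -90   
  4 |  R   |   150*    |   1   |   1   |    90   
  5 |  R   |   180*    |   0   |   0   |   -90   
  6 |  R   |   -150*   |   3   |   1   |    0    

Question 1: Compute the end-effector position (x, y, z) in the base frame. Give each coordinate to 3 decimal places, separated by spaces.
-5.433 -0.293 5.281

after link 1: o_1 = (-2.8284, -2.8284, 4.0000)
after link 2: o_2 = (-2.8284, 1.4142, 4.0000)
after link 3: o_3 = (-5.6569, 1.4142, 7.4641)
after link 4: o_4 = (-4.3847, 1.9792, 7.2141)
after link 5: o_5 = (-4.3847, 1.9792, 7.2141)
after link 6: o_6 = (-5.4327, -0.2935, 5.2811)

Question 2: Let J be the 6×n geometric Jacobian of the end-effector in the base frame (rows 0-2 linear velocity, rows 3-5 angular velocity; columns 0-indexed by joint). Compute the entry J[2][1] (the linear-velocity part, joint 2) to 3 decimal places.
axis z_1 = (-0.7071,0.7071,0.0000); lever o_n−o_1 = (-2.6043,2.5349,1.2811)
cross product → J_v[:, 1] = (0.9059,0.9059,0.0490)
J_ω[:, 1] = z_1
entry J[2][1] = 0.0490

0.049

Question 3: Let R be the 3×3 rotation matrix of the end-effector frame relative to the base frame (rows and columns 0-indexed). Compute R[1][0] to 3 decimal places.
-0.436

End-effector x-axis (col 0 of R) = (0.7891,-0.4356,-0.4330)
R[1][0] = -0.4356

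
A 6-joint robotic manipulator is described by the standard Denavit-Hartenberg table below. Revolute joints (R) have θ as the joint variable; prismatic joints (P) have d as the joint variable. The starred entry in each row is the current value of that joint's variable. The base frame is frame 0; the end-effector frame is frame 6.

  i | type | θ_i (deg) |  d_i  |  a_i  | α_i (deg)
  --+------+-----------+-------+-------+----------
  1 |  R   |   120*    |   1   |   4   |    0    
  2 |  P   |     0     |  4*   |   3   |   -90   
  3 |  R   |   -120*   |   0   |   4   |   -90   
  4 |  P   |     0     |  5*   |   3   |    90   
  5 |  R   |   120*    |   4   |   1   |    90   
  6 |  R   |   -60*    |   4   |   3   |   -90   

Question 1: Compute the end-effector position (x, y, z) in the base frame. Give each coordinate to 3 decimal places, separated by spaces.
-6.379 8.245 17.562

after link 1: o_1 = (-2.0000, 3.4641, 1.0000)
after link 2: o_2 = (-3.5000, 6.0622, 5.0000)
after link 3: o_3 = (-2.5000, 4.3301, 8.4641)
after link 4: o_4 = (-3.9151, 6.7811, 13.5622)
after link 5: o_5 = (-7.8792, 5.6471, 13.5622)
after link 6: o_6 = (-6.3792, 8.2452, 17.5622)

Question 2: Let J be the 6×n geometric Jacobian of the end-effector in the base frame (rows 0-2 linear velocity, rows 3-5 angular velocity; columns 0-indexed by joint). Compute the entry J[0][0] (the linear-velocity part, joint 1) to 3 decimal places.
axis z_0 = ẑ; lever o_n−o_0 = (-6.3792,8.2452,17.5622)
cross product → J_v[:, 0] = (-8.2452,-6.3792,0.0000)
J_ω[:, 0] = z_0
entry J[0][0] = -8.2452

-8.245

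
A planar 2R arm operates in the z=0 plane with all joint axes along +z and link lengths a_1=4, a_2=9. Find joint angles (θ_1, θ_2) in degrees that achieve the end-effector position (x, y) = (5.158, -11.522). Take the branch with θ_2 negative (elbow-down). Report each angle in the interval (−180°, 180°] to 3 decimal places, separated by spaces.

cos θ_2 = (159.3614−4²−9²)/(2·4·9) = 0.8661; θ_2 = -29.9879° (elbow-down)
β = atan2(-11.5220,5.1580) = -65.8836°; ψ = atan2(-4.4984,11.7952) = -20.8754°
θ_1 = β − ψ = -45.0081°

-45.008 -29.988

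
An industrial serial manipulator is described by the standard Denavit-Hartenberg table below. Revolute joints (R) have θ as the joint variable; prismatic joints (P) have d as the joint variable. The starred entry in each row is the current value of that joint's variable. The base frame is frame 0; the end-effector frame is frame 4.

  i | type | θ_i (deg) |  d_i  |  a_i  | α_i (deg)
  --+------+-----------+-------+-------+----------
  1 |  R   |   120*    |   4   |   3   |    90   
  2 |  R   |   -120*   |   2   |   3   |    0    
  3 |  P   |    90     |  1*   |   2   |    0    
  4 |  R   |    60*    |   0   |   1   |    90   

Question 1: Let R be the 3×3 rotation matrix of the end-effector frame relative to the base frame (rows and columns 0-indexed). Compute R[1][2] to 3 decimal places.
0.433

End-effector z-axis (col 2 of R) = (-0.2500,0.4330,-0.8660)
R[1][2] = 0.4330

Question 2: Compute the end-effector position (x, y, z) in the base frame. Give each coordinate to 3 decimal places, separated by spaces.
after link 1: o_1 = (-1.5000, 2.5981, 4.0000)
after link 2: o_2 = (0.9821, 2.2990, 1.4019)
after link 3: o_3 = (0.9821, 4.2990, 0.4019)
after link 4: o_4 = (0.5490, 5.0490, 0.9019)

0.549 5.049 0.902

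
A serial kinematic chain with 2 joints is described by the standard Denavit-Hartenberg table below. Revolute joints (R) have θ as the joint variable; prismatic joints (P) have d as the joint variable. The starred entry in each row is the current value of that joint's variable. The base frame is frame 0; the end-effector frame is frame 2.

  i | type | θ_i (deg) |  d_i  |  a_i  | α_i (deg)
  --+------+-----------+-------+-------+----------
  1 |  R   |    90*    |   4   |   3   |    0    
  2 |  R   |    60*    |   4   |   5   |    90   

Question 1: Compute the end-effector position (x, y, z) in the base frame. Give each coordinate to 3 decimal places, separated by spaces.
-4.330 5.500 8.000

after link 1: o_1 = (0.0000, 3.0000, 4.0000)
after link 2: o_2 = (-4.3301, 5.5000, 8.0000)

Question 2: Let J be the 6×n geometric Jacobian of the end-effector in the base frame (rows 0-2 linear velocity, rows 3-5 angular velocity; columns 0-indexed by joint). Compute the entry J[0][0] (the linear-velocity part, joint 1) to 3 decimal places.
-5.500

axis z_0 = ẑ; lever o_n−o_0 = (-4.3301,5.5000,8.0000)
cross product → J_v[:, 0] = (-5.5000,-4.3301,0.0000)
J_ω[:, 0] = z_0
entry J[0][0] = -5.5000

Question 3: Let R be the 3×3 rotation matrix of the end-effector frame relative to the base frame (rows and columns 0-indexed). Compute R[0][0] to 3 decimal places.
End-effector x-axis (col 0 of R) = (-0.8660,0.5000,0.0000)
R[0][0] = -0.8660

-0.866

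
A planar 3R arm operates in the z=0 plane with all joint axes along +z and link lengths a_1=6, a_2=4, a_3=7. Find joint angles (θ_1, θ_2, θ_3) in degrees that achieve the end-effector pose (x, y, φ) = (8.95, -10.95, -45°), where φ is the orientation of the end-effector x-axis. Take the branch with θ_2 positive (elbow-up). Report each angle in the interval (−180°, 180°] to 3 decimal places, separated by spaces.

wrist centre = target − a_3·(cos φ, sin φ) = (4.0003, -6.0003)
cos θ_2 = (52.0051−6²−4²)/(2·6·4) = 0.0001; θ_2 = 89.9940° (elbow-up)
β = atan2(-6.0003,4.0003) = -56.3094°; ψ = atan2(4.0000,6.0004) = 33.6882°
θ_1 = β − ψ = -89.9976°
θ_3 = φ − θ_1 − θ_2 = -44.9964° (wrapped to (-180°,180°])

-89.998 89.994 -44.996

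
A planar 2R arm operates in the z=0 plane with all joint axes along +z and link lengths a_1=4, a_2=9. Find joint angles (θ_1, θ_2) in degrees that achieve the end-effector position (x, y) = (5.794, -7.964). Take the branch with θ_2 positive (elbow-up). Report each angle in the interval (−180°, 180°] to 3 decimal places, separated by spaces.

cos θ_2 = (96.9957−4²−9²)/(2·4·9) = -0.0001; θ_2 = 90.0034° (elbow-up)
β = atan2(-7.9640,5.7940) = -53.9632°; ψ = atan2(9.0000,3.9995) = 66.0403°
θ_1 = β − ψ = -120.0036°

-120.004 90.003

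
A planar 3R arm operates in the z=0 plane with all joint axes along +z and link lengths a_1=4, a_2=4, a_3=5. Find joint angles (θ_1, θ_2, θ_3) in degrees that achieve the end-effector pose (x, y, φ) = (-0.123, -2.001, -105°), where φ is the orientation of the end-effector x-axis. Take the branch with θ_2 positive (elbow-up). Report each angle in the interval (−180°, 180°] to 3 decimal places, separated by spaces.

0.010 135.000 119.990

wrist centre = target − a_3·(cos φ, sin φ) = (1.1711, 2.8286)
cos θ_2 = (9.3726−4²−4²)/(2·4·4) = -0.7071; θ_2 = 134.9999° (elbow-up)
β = atan2(2.8286,1.1711) = 67.5097°; ψ = atan2(2.8284,1.1716) = 67.5000°
θ_1 = β − ψ = 0.0097°
θ_3 = φ − θ_1 − θ_2 = 119.9903° (wrapped to (-180°,180°])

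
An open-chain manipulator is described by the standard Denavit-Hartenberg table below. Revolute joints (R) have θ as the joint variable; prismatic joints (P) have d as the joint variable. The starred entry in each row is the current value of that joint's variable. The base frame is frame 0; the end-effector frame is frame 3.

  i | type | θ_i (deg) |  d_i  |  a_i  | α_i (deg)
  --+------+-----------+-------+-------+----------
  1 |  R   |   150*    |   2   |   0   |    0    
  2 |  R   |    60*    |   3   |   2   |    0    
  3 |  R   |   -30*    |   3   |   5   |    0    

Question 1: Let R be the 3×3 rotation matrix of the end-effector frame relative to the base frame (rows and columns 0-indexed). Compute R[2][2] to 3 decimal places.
1.000

End-effector z-axis (col 2 of R) = (0.0000,0.0000,1.0000)
R[2][2] = 1.0000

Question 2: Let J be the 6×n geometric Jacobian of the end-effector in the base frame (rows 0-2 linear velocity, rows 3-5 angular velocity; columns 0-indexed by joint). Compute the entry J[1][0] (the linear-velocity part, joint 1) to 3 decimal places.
axis z_0 = ẑ; lever o_n−o_0 = (-6.7321,-1.0000,8.0000)
cross product → J_v[:, 0] = (1.0000,-6.7321,0.0000)
J_ω[:, 0] = z_0
entry J[1][0] = -6.7321

-6.732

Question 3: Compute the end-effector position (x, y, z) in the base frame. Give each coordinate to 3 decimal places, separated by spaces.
after link 1: o_1 = (0.0000, 0.0000, 2.0000)
after link 2: o_2 = (-1.7321, -1.0000, 5.0000)
after link 3: o_3 = (-6.7321, -1.0000, 8.0000)

-6.732 -1.000 8.000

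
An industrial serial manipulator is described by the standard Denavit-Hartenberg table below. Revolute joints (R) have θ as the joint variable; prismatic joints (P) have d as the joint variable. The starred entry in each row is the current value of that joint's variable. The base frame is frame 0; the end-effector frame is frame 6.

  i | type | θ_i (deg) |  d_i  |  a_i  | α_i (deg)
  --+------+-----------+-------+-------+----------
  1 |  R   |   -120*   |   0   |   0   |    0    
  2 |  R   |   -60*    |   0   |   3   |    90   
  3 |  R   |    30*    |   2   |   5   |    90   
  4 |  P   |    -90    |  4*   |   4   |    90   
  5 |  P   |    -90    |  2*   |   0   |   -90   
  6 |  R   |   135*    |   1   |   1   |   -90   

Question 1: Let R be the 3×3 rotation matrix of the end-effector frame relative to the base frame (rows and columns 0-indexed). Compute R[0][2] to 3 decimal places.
0.259

End-effector z-axis (col 2 of R) = (0.2588,0.0000,-0.9659)
R[0][2] = 0.2588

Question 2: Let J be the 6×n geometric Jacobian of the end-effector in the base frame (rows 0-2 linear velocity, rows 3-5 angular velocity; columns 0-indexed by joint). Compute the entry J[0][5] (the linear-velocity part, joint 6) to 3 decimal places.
0.259

axis z_5 = (0.0000,-1.0000,-0.0000); lever o_n−o_5 = (-0.9659,-1.0000,-0.2588)
cross product → J_v[:, 5] = (0.2588,0.0000,-0.9659)
J_ω[:, 5] = z_5
entry J[0][5] = 0.2588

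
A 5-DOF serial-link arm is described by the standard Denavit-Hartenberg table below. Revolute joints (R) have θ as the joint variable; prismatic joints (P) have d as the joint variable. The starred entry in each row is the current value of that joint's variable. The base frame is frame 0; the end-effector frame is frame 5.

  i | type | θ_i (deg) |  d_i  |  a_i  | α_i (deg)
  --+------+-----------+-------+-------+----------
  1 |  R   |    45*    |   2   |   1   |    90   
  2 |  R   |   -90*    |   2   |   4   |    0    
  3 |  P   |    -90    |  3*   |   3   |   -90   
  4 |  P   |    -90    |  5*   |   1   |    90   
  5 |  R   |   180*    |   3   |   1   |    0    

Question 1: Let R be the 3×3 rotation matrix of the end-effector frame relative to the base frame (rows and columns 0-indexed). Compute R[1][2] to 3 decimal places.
0.707

End-effector z-axis (col 2 of R) = (0.7071,0.7071,0.0000)
R[1][2] = 0.7071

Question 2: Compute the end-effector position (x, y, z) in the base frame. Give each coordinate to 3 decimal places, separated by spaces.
4.243 -2.828 -7.000

after link 1: o_1 = (0.7071, 0.7071, 2.0000)
after link 2: o_2 = (2.1213, -0.7071, -2.0000)
after link 3: o_3 = (2.1213, -4.9497, -2.0000)
after link 4: o_4 = (2.8284, -5.6569, -7.0000)
after link 5: o_5 = (4.2426, -2.8284, -7.0000)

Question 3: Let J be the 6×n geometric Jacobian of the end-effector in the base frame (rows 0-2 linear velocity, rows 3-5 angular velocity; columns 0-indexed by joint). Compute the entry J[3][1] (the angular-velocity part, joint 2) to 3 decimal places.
0.707

axis z_1 = (0.7071,-0.7071,0.0000); lever o_n−o_1 = (3.5355,-3.5355,-9.0000)
cross product → J_v[:, 1] = (6.3640,6.3640,0.0000)
J_ω[:, 1] = z_1
entry J[3][1] = 0.7071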